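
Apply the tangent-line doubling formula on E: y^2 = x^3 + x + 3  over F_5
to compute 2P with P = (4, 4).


Doubling: s = (3 x1^2 + a) / (2 y1)
s = (3*4^2 + 1) / (2*4) mod 5 = 3
x3 = s^2 - 2 x1 mod 5 = 3^2 - 2*4 = 1
y3 = s (x1 - x3) - y1 mod 5 = 3 * (4 - 1) - 4 = 0

2P = (1, 0)


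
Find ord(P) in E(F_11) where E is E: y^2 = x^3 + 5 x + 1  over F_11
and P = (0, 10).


Compute successive multiples of P until we hit O:
  1P = (0, 10)
  2P = (9, 7)
  3P = (7, 7)
  4P = (8, 6)
  5P = (6, 4)
  6P = (6, 7)
  7P = (8, 5)
  8P = (7, 4)
  ... (continuing to 11P)
  11P = O

ord(P) = 11


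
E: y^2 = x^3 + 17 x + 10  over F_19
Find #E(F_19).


For each x in F_19, count y with y^2 = x^3 + 17 x + 10 mod 19:
  x = 1: RHS = 9, y in [3, 16]  -> 2 point(s)
  x = 4: RHS = 9, y in [3, 16]  -> 2 point(s)
  x = 5: RHS = 11, y in [7, 12]  -> 2 point(s)
  x = 6: RHS = 5, y in [9, 10]  -> 2 point(s)
  x = 7: RHS = 16, y in [4, 15]  -> 2 point(s)
  x = 12: RHS = 4, y in [2, 17]  -> 2 point(s)
  x = 14: RHS = 9, y in [3, 16]  -> 2 point(s)
  x = 15: RHS = 11, y in [7, 12]  -> 2 point(s)
  x = 17: RHS = 6, y in [5, 14]  -> 2 point(s)
  x = 18: RHS = 11, y in [7, 12]  -> 2 point(s)
Affine points: 20. Add the point at infinity: total = 21.

#E(F_19) = 21


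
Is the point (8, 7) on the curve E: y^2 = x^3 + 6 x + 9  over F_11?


Check whether y^2 = x^3 + 6 x + 9 (mod 11) for (x, y) = (8, 7).
LHS: y^2 = 7^2 mod 11 = 5
RHS: x^3 + 6 x + 9 = 8^3 + 6*8 + 9 mod 11 = 8
LHS != RHS

No, not on the curve


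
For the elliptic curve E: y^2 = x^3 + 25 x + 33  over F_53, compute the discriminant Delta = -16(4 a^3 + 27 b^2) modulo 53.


4 a^3 + 27 b^2 = 4*25^3 + 27*33^2 = 62500 + 29403 = 91903
Delta = -16 * (91903) = -1470448
Delta mod 53 = 37

Delta = 37 (mod 53)


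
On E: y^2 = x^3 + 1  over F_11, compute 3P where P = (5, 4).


k = 3 = 11_2 (binary, LSB first: 11)
Double-and-add from P = (5, 4):
  bit 0 = 1: acc = O + (5, 4) = (5, 4)
  bit 1 = 1: acc = (5, 4) + (10, 0) = (5, 7)

3P = (5, 7)


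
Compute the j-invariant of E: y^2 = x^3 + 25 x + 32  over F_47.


Delta = -16(4 a^3 + 27 b^2) mod 47 = 15
-1728 * (4 a)^3 = -1728 * (4*25)^3 mod 47 = 26
j = 26 * 15^(-1) mod 47 = 8

j = 8 (mod 47)


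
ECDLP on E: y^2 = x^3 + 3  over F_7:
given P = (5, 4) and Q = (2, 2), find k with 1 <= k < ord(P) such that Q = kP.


Enumerate multiples of P until we hit Q = (2, 2):
  1P = (5, 4)
  2P = (1, 2)
  3P = (3, 4)
  4P = (6, 3)
  5P = (4, 2)
  6P = (2, 2)
Match found at i = 6.

k = 6


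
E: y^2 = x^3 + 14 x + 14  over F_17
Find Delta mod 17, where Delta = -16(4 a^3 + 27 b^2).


4 a^3 + 27 b^2 = 4*14^3 + 27*14^2 = 10976 + 5292 = 16268
Delta = -16 * (16268) = -260288
Delta mod 17 = 16

Delta = 16 (mod 17)


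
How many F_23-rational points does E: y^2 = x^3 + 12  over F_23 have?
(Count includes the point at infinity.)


For each x in F_23, count y with y^2 = x^3 + 0 x + 12 mod 23:
  x = 0: RHS = 12, y in [9, 14]  -> 2 point(s)
  x = 1: RHS = 13, y in [6, 17]  -> 2 point(s)
  x = 3: RHS = 16, y in [4, 19]  -> 2 point(s)
  x = 8: RHS = 18, y in [8, 15]  -> 2 point(s)
  x = 10: RHS = 0, y in [0]  -> 1 point(s)
  x = 11: RHS = 9, y in [3, 20]  -> 2 point(s)
  x = 13: RHS = 1, y in [1, 22]  -> 2 point(s)
  x = 15: RHS = 6, y in [11, 12]  -> 2 point(s)
  x = 17: RHS = 3, y in [7, 16]  -> 2 point(s)
  x = 18: RHS = 2, y in [5, 18]  -> 2 point(s)
  x = 20: RHS = 8, y in [10, 13]  -> 2 point(s)
  x = 21: RHS = 4, y in [2, 21]  -> 2 point(s)
Affine points: 23. Add the point at infinity: total = 24.

#E(F_23) = 24


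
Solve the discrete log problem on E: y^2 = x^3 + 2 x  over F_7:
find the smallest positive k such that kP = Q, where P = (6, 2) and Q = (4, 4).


Enumerate multiples of P until we hit Q = (4, 4):
  1P = (6, 2)
  2P = (4, 4)
Match found at i = 2.

k = 2


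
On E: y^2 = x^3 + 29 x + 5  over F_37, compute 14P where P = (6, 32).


k = 14 = 1110_2 (binary, LSB first: 0111)
Double-and-add from P = (6, 32):
  bit 0 = 0: acc unchanged = O
  bit 1 = 1: acc = O + (14, 11) = (14, 11)
  bit 2 = 1: acc = (14, 11) + (20, 36) = (7, 12)
  bit 3 = 1: acc = (7, 12) + (13, 10) = (13, 27)

14P = (13, 27)


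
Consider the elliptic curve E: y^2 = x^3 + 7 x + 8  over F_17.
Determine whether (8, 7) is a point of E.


Check whether y^2 = x^3 + 7 x + 8 (mod 17) for (x, y) = (8, 7).
LHS: y^2 = 7^2 mod 17 = 15
RHS: x^3 + 7 x + 8 = 8^3 + 7*8 + 8 mod 17 = 15
LHS = RHS

Yes, on the curve


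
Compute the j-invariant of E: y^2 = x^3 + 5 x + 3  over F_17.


Delta = -16(4 a^3 + 27 b^2) mod 17 = 12
-1728 * (4 a)^3 = -1728 * (4*5)^3 mod 17 = 9
j = 9 * 12^(-1) mod 17 = 5

j = 5 (mod 17)


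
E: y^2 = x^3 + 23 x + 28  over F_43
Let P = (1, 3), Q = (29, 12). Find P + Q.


P != Q, so use the chord formula.
s = (y2 - y1) / (x2 - x1) = (9) / (28) mod 43 = 8
x3 = s^2 - x1 - x2 mod 43 = 8^2 - 1 - 29 = 34
y3 = s (x1 - x3) - y1 mod 43 = 8 * (1 - 34) - 3 = 34

P + Q = (34, 34)


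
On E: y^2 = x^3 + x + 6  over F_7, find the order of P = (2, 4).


Compute successive multiples of P until we hit O:
  1P = (2, 4)
  2P = (4, 5)
  3P = (3, 6)
  4P = (6, 2)
  5P = (1, 6)
  6P = (1, 1)
  7P = (6, 5)
  8P = (3, 1)
  ... (continuing to 11P)
  11P = O

ord(P) = 11


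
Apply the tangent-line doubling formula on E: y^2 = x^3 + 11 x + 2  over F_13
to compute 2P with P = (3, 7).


Doubling: s = (3 x1^2 + a) / (2 y1)
s = (3*3^2 + 11) / (2*7) mod 13 = 12
x3 = s^2 - 2 x1 mod 13 = 12^2 - 2*3 = 8
y3 = s (x1 - x3) - y1 mod 13 = 12 * (3 - 8) - 7 = 11

2P = (8, 11)


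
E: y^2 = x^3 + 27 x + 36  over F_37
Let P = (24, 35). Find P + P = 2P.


Doubling: s = (3 x1^2 + a) / (2 y1)
s = (3*24^2 + 27) / (2*35) mod 37 = 33
x3 = s^2 - 2 x1 mod 37 = 33^2 - 2*24 = 5
y3 = s (x1 - x3) - y1 mod 37 = 33 * (24 - 5) - 35 = 0

2P = (5, 0)


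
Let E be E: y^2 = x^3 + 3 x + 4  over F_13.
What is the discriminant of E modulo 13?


4 a^3 + 27 b^2 = 4*3^3 + 27*4^2 = 108 + 432 = 540
Delta = -16 * (540) = -8640
Delta mod 13 = 5

Delta = 5 (mod 13)


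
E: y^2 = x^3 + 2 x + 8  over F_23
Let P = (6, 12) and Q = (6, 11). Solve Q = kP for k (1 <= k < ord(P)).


Enumerate multiples of P until we hit Q = (6, 11):
  1P = (6, 12)
  2P = (13, 0)
  3P = (6, 11)
Match found at i = 3.

k = 3


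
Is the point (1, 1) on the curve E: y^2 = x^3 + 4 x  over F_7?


Check whether y^2 = x^3 + 4 x + 0 (mod 7) for (x, y) = (1, 1).
LHS: y^2 = 1^2 mod 7 = 1
RHS: x^3 + 4 x + 0 = 1^3 + 4*1 + 0 mod 7 = 5
LHS != RHS

No, not on the curve


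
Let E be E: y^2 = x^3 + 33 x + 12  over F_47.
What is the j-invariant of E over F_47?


Delta = -16(4 a^3 + 27 b^2) mod 47 = 44
-1728 * (4 a)^3 = -1728 * (4*33)^3 mod 47 = 18
j = 18 * 44^(-1) mod 47 = 41

j = 41 (mod 47)


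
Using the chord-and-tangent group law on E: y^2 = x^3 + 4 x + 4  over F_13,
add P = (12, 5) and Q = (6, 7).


P != Q, so use the chord formula.
s = (y2 - y1) / (x2 - x1) = (2) / (7) mod 13 = 4
x3 = s^2 - x1 - x2 mod 13 = 4^2 - 12 - 6 = 11
y3 = s (x1 - x3) - y1 mod 13 = 4 * (12 - 11) - 5 = 12

P + Q = (11, 12)


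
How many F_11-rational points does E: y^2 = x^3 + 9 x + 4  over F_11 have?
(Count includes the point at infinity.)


For each x in F_11, count y with y^2 = x^3 + 9 x + 4 mod 11:
  x = 0: RHS = 4, y in [2, 9]  -> 2 point(s)
  x = 1: RHS = 3, y in [5, 6]  -> 2 point(s)
  x = 3: RHS = 3, y in [5, 6]  -> 2 point(s)
  x = 4: RHS = 5, y in [4, 7]  -> 2 point(s)
  x = 5: RHS = 9, y in [3, 8]  -> 2 point(s)
  x = 7: RHS = 3, y in [5, 6]  -> 2 point(s)
  x = 8: RHS = 5, y in [4, 7]  -> 2 point(s)
  x = 9: RHS = 0, y in [0]  -> 1 point(s)
  x = 10: RHS = 5, y in [4, 7]  -> 2 point(s)
Affine points: 17. Add the point at infinity: total = 18.

#E(F_11) = 18


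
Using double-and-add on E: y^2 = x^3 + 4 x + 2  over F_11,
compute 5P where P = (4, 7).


k = 5 = 101_2 (binary, LSB first: 101)
Double-and-add from P = (4, 7):
  bit 0 = 1: acc = O + (4, 7) = (4, 7)
  bit 1 = 0: acc unchanged = (4, 7)
  bit 2 = 1: acc = (4, 7) + (4, 7) = (4, 4)

5P = (4, 4)


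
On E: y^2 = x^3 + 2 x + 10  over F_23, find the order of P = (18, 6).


Compute successive multiples of P until we hit O:
  1P = (18, 6)
  2P = (13, 5)
  3P = (4, 6)
  4P = (1, 17)
  5P = (8, 20)
  6P = (10, 15)
  7P = (11, 12)
  8P = (6, 10)
  ... (continuing to 20P)
  20P = O

ord(P) = 20


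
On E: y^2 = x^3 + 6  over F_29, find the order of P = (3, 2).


Compute successive multiples of P until we hit O:
  1P = (3, 2)
  2P = (16, 19)
  3P = (16, 10)
  4P = (3, 27)
  5P = O

ord(P) = 5


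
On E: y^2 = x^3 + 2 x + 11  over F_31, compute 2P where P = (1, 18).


Doubling: s = (3 x1^2 + a) / (2 y1)
s = (3*1^2 + 2) / (2*18) mod 31 = 1
x3 = s^2 - 2 x1 mod 31 = 1^2 - 2*1 = 30
y3 = s (x1 - x3) - y1 mod 31 = 1 * (1 - 30) - 18 = 15

2P = (30, 15)


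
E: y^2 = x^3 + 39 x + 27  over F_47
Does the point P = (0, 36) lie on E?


Check whether y^2 = x^3 + 39 x + 27 (mod 47) for (x, y) = (0, 36).
LHS: y^2 = 36^2 mod 47 = 27
RHS: x^3 + 39 x + 27 = 0^3 + 39*0 + 27 mod 47 = 27
LHS = RHS

Yes, on the curve


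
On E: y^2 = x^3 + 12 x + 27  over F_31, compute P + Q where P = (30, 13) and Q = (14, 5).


P != Q, so use the chord formula.
s = (y2 - y1) / (x2 - x1) = (23) / (15) mod 31 = 16
x3 = s^2 - x1 - x2 mod 31 = 16^2 - 30 - 14 = 26
y3 = s (x1 - x3) - y1 mod 31 = 16 * (30 - 26) - 13 = 20

P + Q = (26, 20)


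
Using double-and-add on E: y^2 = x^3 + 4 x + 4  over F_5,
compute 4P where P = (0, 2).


k = 4 = 100_2 (binary, LSB first: 001)
Double-and-add from P = (0, 2):
  bit 0 = 0: acc unchanged = O
  bit 1 = 0: acc unchanged = O
  bit 2 = 1: acc = O + (2, 0) = (2, 0)

4P = (2, 0)


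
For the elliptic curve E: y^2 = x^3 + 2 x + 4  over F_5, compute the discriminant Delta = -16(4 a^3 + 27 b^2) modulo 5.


4 a^3 + 27 b^2 = 4*2^3 + 27*4^2 = 32 + 432 = 464
Delta = -16 * (464) = -7424
Delta mod 5 = 1

Delta = 1 (mod 5)


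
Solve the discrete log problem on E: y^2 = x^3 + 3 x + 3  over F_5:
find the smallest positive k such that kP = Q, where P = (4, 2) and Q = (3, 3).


Enumerate multiples of P until we hit Q = (3, 3):
  1P = (4, 2)
  2P = (3, 2)
  3P = (3, 3)
Match found at i = 3.

k = 3


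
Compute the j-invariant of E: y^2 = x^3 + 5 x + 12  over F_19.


Delta = -16(4 a^3 + 27 b^2) mod 19 = 16
-1728 * (4 a)^3 = -1728 * (4*5)^3 mod 19 = 1
j = 1 * 16^(-1) mod 19 = 6

j = 6 (mod 19)


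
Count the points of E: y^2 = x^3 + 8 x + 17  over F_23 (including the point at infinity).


For each x in F_23, count y with y^2 = x^3 + 8 x + 17 mod 23:
  x = 1: RHS = 3, y in [7, 16]  -> 2 point(s)
  x = 2: RHS = 18, y in [8, 15]  -> 2 point(s)
  x = 7: RHS = 2, y in [5, 18]  -> 2 point(s)
  x = 8: RHS = 18, y in [8, 15]  -> 2 point(s)
  x = 9: RHS = 13, y in [6, 17]  -> 2 point(s)
  x = 10: RHS = 16, y in [4, 19]  -> 2 point(s)
  x = 12: RHS = 1, y in [1, 22]  -> 2 point(s)
  x = 13: RHS = 18, y in [8, 15]  -> 2 point(s)
  x = 15: RHS = 16, y in [4, 19]  -> 2 point(s)
  x = 16: RHS = 9, y in [3, 20]  -> 2 point(s)
  x = 17: RHS = 6, y in [11, 12]  -> 2 point(s)
  x = 18: RHS = 13, y in [6, 17]  -> 2 point(s)
  x = 19: RHS = 13, y in [6, 17]  -> 2 point(s)
  x = 20: RHS = 12, y in [9, 14]  -> 2 point(s)
  x = 21: RHS = 16, y in [4, 19]  -> 2 point(s)
  x = 22: RHS = 8, y in [10, 13]  -> 2 point(s)
Affine points: 32. Add the point at infinity: total = 33.

#E(F_23) = 33


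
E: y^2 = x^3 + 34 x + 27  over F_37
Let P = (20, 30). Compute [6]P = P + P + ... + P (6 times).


k = 6 = 110_2 (binary, LSB first: 011)
Double-and-add from P = (20, 30):
  bit 0 = 0: acc unchanged = O
  bit 1 = 1: acc = O + (9, 10) = (9, 10)
  bit 2 = 1: acc = (9, 10) + (15, 29) = (22, 29)

6P = (22, 29)


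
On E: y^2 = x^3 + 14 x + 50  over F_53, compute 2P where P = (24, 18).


Doubling: s = (3 x1^2 + a) / (2 y1)
s = (3*24^2 + 14) / (2*18) mod 53 = 16
x3 = s^2 - 2 x1 mod 53 = 16^2 - 2*24 = 49
y3 = s (x1 - x3) - y1 mod 53 = 16 * (24 - 49) - 18 = 6

2P = (49, 6)


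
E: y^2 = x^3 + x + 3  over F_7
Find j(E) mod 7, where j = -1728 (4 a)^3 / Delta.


Delta = -16(4 a^3 + 27 b^2) mod 7 = 3
-1728 * (4 a)^3 = -1728 * (4*1)^3 mod 7 = 1
j = 1 * 3^(-1) mod 7 = 5

j = 5 (mod 7)


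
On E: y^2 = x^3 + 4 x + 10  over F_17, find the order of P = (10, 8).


Compute successive multiples of P until we hit O:
  1P = (10, 8)
  2P = (1, 10)
  3P = (5, 6)
  4P = (11, 12)
  5P = (12, 1)
  6P = (3, 10)
  7P = (2, 14)
  8P = (13, 7)
  ... (continuing to 17P)
  17P = O

ord(P) = 17


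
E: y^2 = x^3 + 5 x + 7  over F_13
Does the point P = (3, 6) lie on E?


Check whether y^2 = x^3 + 5 x + 7 (mod 13) for (x, y) = (3, 6).
LHS: y^2 = 6^2 mod 13 = 10
RHS: x^3 + 5 x + 7 = 3^3 + 5*3 + 7 mod 13 = 10
LHS = RHS

Yes, on the curve


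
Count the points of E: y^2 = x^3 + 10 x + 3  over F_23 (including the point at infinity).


For each x in F_23, count y with y^2 = x^3 + 10 x + 3 mod 23:
  x = 0: RHS = 3, y in [7, 16]  -> 2 point(s)
  x = 2: RHS = 8, y in [10, 13]  -> 2 point(s)
  x = 6: RHS = 3, y in [7, 16]  -> 2 point(s)
  x = 7: RHS = 2, y in [5, 18]  -> 2 point(s)
  x = 11: RHS = 18, y in [8, 15]  -> 2 point(s)
  x = 14: RHS = 12, y in [9, 14]  -> 2 point(s)
  x = 15: RHS = 9, y in [3, 20]  -> 2 point(s)
  x = 16: RHS = 4, y in [2, 21]  -> 2 point(s)
  x = 17: RHS = 3, y in [7, 16]  -> 2 point(s)
  x = 18: RHS = 12, y in [9, 14]  -> 2 point(s)
Affine points: 20. Add the point at infinity: total = 21.

#E(F_23) = 21


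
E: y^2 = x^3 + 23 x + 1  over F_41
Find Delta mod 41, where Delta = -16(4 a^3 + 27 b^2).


4 a^3 + 27 b^2 = 4*23^3 + 27*1^2 = 48668 + 27 = 48695
Delta = -16 * (48695) = -779120
Delta mod 41 = 3

Delta = 3 (mod 41)


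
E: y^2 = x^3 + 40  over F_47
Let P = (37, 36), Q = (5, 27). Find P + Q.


P != Q, so use the chord formula.
s = (y2 - y1) / (x2 - x1) = (38) / (15) mod 47 = 37
x3 = s^2 - x1 - x2 mod 47 = 37^2 - 37 - 5 = 11
y3 = s (x1 - x3) - y1 mod 47 = 37 * (37 - 11) - 36 = 33

P + Q = (11, 33)


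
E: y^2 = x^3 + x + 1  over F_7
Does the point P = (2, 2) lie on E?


Check whether y^2 = x^3 + 1 x + 1 (mod 7) for (x, y) = (2, 2).
LHS: y^2 = 2^2 mod 7 = 4
RHS: x^3 + 1 x + 1 = 2^3 + 1*2 + 1 mod 7 = 4
LHS = RHS

Yes, on the curve


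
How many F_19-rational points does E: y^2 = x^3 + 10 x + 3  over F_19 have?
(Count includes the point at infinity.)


For each x in F_19, count y with y^2 = x^3 + 10 x + 3 mod 19:
  x = 5: RHS = 7, y in [8, 11]  -> 2 point(s)
  x = 7: RHS = 17, y in [6, 13]  -> 2 point(s)
  x = 8: RHS = 6, y in [5, 14]  -> 2 point(s)
  x = 9: RHS = 5, y in [9, 10]  -> 2 point(s)
  x = 10: RHS = 1, y in [1, 18]  -> 2 point(s)
  x = 11: RHS = 0, y in [0]  -> 1 point(s)
  x = 18: RHS = 11, y in [7, 12]  -> 2 point(s)
Affine points: 13. Add the point at infinity: total = 14.

#E(F_19) = 14


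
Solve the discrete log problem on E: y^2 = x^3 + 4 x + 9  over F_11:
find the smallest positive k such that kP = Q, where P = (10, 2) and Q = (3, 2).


Enumerate multiples of P until we hit Q = (3, 2):
  1P = (10, 2)
  2P = (3, 2)
Match found at i = 2.

k = 2


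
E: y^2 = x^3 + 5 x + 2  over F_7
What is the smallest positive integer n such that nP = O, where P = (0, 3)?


Compute successive multiples of P until we hit O:
  1P = (0, 3)
  2P = (4, 3)
  3P = (3, 4)
  4P = (1, 6)
  5P = (1, 1)
  6P = (3, 3)
  7P = (4, 4)
  8P = (0, 4)
  ... (continuing to 9P)
  9P = O

ord(P) = 9


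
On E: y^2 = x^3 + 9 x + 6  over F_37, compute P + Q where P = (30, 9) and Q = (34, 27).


P != Q, so use the chord formula.
s = (y2 - y1) / (x2 - x1) = (18) / (4) mod 37 = 23
x3 = s^2 - x1 - x2 mod 37 = 23^2 - 30 - 34 = 21
y3 = s (x1 - x3) - y1 mod 37 = 23 * (30 - 21) - 9 = 13

P + Q = (21, 13)


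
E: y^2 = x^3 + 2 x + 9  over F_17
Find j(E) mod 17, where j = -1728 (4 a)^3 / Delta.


Delta = -16(4 a^3 + 27 b^2) mod 17 = 9
-1728 * (4 a)^3 = -1728 * (4*2)^3 mod 17 = 12
j = 12 * 9^(-1) mod 17 = 7

j = 7 (mod 17)


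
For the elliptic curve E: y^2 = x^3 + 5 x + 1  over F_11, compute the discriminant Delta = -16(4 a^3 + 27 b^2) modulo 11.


4 a^3 + 27 b^2 = 4*5^3 + 27*1^2 = 500 + 27 = 527
Delta = -16 * (527) = -8432
Delta mod 11 = 5

Delta = 5 (mod 11)


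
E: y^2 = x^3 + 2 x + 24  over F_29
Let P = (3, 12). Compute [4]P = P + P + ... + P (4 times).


k = 4 = 100_2 (binary, LSB first: 001)
Double-and-add from P = (3, 12):
  bit 0 = 0: acc unchanged = O
  bit 1 = 0: acc unchanged = O
  bit 2 = 1: acc = O + (3, 17) = (3, 17)

4P = (3, 17)


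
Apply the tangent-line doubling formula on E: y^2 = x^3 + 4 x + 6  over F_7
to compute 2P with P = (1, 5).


Doubling: s = (3 x1^2 + a) / (2 y1)
s = (3*1^2 + 4) / (2*5) mod 7 = 0
x3 = s^2 - 2 x1 mod 7 = 0^2 - 2*1 = 5
y3 = s (x1 - x3) - y1 mod 7 = 0 * (1 - 5) - 5 = 2

2P = (5, 2)


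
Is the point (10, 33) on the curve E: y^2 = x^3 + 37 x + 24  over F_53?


Check whether y^2 = x^3 + 37 x + 24 (mod 53) for (x, y) = (10, 33).
LHS: y^2 = 33^2 mod 53 = 29
RHS: x^3 + 37 x + 24 = 10^3 + 37*10 + 24 mod 53 = 16
LHS != RHS

No, not on the curve


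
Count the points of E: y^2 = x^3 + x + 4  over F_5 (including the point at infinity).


For each x in F_5, count y with y^2 = x^3 + 1 x + 4 mod 5:
  x = 0: RHS = 4, y in [2, 3]  -> 2 point(s)
  x = 1: RHS = 1, y in [1, 4]  -> 2 point(s)
  x = 2: RHS = 4, y in [2, 3]  -> 2 point(s)
  x = 3: RHS = 4, y in [2, 3]  -> 2 point(s)
Affine points: 8. Add the point at infinity: total = 9.

#E(F_5) = 9


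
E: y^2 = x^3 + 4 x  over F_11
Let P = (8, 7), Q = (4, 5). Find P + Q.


P != Q, so use the chord formula.
s = (y2 - y1) / (x2 - x1) = (9) / (7) mod 11 = 6
x3 = s^2 - x1 - x2 mod 11 = 6^2 - 8 - 4 = 2
y3 = s (x1 - x3) - y1 mod 11 = 6 * (8 - 2) - 7 = 7

P + Q = (2, 7)


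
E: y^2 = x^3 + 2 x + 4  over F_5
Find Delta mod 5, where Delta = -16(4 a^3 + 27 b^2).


4 a^3 + 27 b^2 = 4*2^3 + 27*4^2 = 32 + 432 = 464
Delta = -16 * (464) = -7424
Delta mod 5 = 1

Delta = 1 (mod 5)


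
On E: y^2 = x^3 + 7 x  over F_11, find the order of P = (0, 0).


Compute successive multiples of P until we hit O:
  1P = (0, 0)
  2P = O

ord(P) = 2


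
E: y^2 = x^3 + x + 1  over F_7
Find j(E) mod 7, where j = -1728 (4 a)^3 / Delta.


Delta = -16(4 a^3 + 27 b^2) mod 7 = 1
-1728 * (4 a)^3 = -1728 * (4*1)^3 mod 7 = 1
j = 1 * 1^(-1) mod 7 = 1

j = 1 (mod 7)


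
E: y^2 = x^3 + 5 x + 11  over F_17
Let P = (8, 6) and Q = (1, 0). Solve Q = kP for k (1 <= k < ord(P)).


Enumerate multiples of P until we hit Q = (1, 0):
  1P = (8, 6)
  2P = (5, 5)
  3P = (6, 6)
  4P = (3, 11)
  5P = (7, 10)
  6P = (1, 0)
Match found at i = 6.

k = 6


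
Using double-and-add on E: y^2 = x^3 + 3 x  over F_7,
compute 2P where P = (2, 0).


k = 2 = 10_2 (binary, LSB first: 01)
Double-and-add from P = (2, 0):
  bit 0 = 0: acc unchanged = O
  bit 1 = 1: acc = O + O = O

2P = O


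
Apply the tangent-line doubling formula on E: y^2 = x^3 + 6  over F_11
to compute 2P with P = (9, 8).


Doubling: s = (3 x1^2 + a) / (2 y1)
s = (3*9^2 + 0) / (2*8) mod 11 = 9
x3 = s^2 - 2 x1 mod 11 = 9^2 - 2*9 = 8
y3 = s (x1 - x3) - y1 mod 11 = 9 * (9 - 8) - 8 = 1

2P = (8, 1)


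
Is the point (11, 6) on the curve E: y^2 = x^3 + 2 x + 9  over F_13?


Check whether y^2 = x^3 + 2 x + 9 (mod 13) for (x, y) = (11, 6).
LHS: y^2 = 6^2 mod 13 = 10
RHS: x^3 + 2 x + 9 = 11^3 + 2*11 + 9 mod 13 = 10
LHS = RHS

Yes, on the curve


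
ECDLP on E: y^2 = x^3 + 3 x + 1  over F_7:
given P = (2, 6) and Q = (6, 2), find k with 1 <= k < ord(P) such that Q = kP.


Enumerate multiples of P until we hit Q = (6, 2):
  1P = (2, 6)
  2P = (5, 6)
  3P = (0, 1)
  4P = (6, 5)
  5P = (3, 3)
  6P = (4, 0)
  7P = (3, 4)
  8P = (6, 2)
Match found at i = 8.

k = 8


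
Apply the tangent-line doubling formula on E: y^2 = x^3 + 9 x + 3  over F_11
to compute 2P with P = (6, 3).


Doubling: s = (3 x1^2 + a) / (2 y1)
s = (3*6^2 + 9) / (2*3) mod 11 = 3
x3 = s^2 - 2 x1 mod 11 = 3^2 - 2*6 = 8
y3 = s (x1 - x3) - y1 mod 11 = 3 * (6 - 8) - 3 = 2

2P = (8, 2)


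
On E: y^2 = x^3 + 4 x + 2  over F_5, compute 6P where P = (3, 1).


k = 6 = 110_2 (binary, LSB first: 011)
Double-and-add from P = (3, 1):
  bit 0 = 0: acc unchanged = O
  bit 1 = 1: acc = O + (3, 4) = (3, 4)
  bit 2 = 1: acc = (3, 4) + (3, 1) = O

6P = O


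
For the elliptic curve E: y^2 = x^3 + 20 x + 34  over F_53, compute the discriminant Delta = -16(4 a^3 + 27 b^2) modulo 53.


4 a^3 + 27 b^2 = 4*20^3 + 27*34^2 = 32000 + 31212 = 63212
Delta = -16 * (63212) = -1011392
Delta mod 53 = 7

Delta = 7 (mod 53)


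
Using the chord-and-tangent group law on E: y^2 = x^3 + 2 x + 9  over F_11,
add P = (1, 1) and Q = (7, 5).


P != Q, so use the chord formula.
s = (y2 - y1) / (x2 - x1) = (4) / (6) mod 11 = 8
x3 = s^2 - x1 - x2 mod 11 = 8^2 - 1 - 7 = 1
y3 = s (x1 - x3) - y1 mod 11 = 8 * (1 - 1) - 1 = 10

P + Q = (1, 10)


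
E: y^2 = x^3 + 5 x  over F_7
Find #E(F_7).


For each x in F_7, count y with y^2 = x^3 + 5 x + 0 mod 7:
  x = 0: RHS = 0, y in [0]  -> 1 point(s)
  x = 2: RHS = 4, y in [2, 5]  -> 2 point(s)
  x = 3: RHS = 0, y in [0]  -> 1 point(s)
  x = 4: RHS = 0, y in [0]  -> 1 point(s)
  x = 6: RHS = 1, y in [1, 6]  -> 2 point(s)
Affine points: 7. Add the point at infinity: total = 8.

#E(F_7) = 8


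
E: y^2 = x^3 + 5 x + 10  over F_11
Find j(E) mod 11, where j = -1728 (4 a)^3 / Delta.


Delta = -16(4 a^3 + 27 b^2) mod 11 = 5
-1728 * (4 a)^3 = -1728 * (4*5)^3 mod 11 = 8
j = 8 * 5^(-1) mod 11 = 6

j = 6 (mod 11)


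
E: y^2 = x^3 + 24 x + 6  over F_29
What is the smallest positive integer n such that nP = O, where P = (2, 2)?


Compute successive multiples of P until we hit O:
  1P = (2, 2)
  2P = (19, 19)
  3P = (9, 20)
  4P = (11, 8)
  5P = (10, 12)
  6P = (24, 14)
  7P = (16, 22)
  8P = (16, 7)
  ... (continuing to 15P)
  15P = O

ord(P) = 15


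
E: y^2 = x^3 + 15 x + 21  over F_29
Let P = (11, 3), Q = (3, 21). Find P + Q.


P != Q, so use the chord formula.
s = (y2 - y1) / (x2 - x1) = (18) / (21) mod 29 = 5
x3 = s^2 - x1 - x2 mod 29 = 5^2 - 11 - 3 = 11
y3 = s (x1 - x3) - y1 mod 29 = 5 * (11 - 11) - 3 = 26

P + Q = (11, 26)


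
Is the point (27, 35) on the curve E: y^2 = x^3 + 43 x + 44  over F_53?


Check whether y^2 = x^3 + 43 x + 44 (mod 53) for (x, y) = (27, 35).
LHS: y^2 = 35^2 mod 53 = 6
RHS: x^3 + 43 x + 44 = 27^3 + 43*27 + 44 mod 53 = 6
LHS = RHS

Yes, on the curve


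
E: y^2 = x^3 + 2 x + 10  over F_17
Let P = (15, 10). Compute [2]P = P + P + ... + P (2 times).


k = 2 = 10_2 (binary, LSB first: 01)
Double-and-add from P = (15, 10):
  bit 0 = 0: acc unchanged = O
  bit 1 = 1: acc = O + (5, 14) = (5, 14)

2P = (5, 14)


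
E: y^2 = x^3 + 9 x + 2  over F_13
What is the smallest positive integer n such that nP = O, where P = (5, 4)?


Compute successive multiples of P until we hit O:
  1P = (5, 4)
  2P = (6, 5)
  3P = (3, 11)
  4P = (1, 8)
  5P = (8, 12)
  6P = (10, 0)
  7P = (8, 1)
  8P = (1, 5)
  ... (continuing to 12P)
  12P = O

ord(P) = 12


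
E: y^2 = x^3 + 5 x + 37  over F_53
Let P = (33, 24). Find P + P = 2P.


Doubling: s = (3 x1^2 + a) / (2 y1)
s = (3*33^2 + 5) / (2*24) mod 53 = 24
x3 = s^2 - 2 x1 mod 53 = 24^2 - 2*33 = 33
y3 = s (x1 - x3) - y1 mod 53 = 24 * (33 - 33) - 24 = 29

2P = (33, 29)


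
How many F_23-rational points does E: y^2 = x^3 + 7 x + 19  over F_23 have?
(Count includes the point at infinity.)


For each x in F_23, count y with y^2 = x^3 + 7 x + 19 mod 23:
  x = 1: RHS = 4, y in [2, 21]  -> 2 point(s)
  x = 2: RHS = 18, y in [8, 15]  -> 2 point(s)
  x = 5: RHS = 18, y in [8, 15]  -> 2 point(s)
  x = 6: RHS = 1, y in [1, 22]  -> 2 point(s)
  x = 8: RHS = 12, y in [9, 14]  -> 2 point(s)
  x = 9: RHS = 6, y in [11, 12]  -> 2 point(s)
  x = 10: RHS = 8, y in [10, 13]  -> 2 point(s)
  x = 11: RHS = 1, y in [1, 22]  -> 2 point(s)
  x = 14: RHS = 9, y in [3, 20]  -> 2 point(s)
  x = 15: RHS = 3, y in [7, 16]  -> 2 point(s)
  x = 16: RHS = 18, y in [8, 15]  -> 2 point(s)
Affine points: 22. Add the point at infinity: total = 23.

#E(F_23) = 23


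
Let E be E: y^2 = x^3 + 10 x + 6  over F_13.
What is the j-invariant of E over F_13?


Delta = -16(4 a^3 + 27 b^2) mod 13 = 8
-1728 * (4 a)^3 = -1728 * (4*10)^3 mod 13 = 1
j = 1 * 8^(-1) mod 13 = 5

j = 5 (mod 13)


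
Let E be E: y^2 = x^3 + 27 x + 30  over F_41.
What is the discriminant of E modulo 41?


4 a^3 + 27 b^2 = 4*27^3 + 27*30^2 = 78732 + 24300 = 103032
Delta = -16 * (103032) = -1648512
Delta mod 41 = 16

Delta = 16 (mod 41)


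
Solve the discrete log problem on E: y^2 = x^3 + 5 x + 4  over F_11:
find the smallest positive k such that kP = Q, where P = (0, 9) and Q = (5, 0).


Enumerate multiples of P until we hit Q = (5, 0):
  1P = (0, 9)
  2P = (5, 0)
Match found at i = 2.

k = 2


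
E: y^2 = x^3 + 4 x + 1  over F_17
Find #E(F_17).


For each x in F_17, count y with y^2 = x^3 + 4 x + 1 mod 17:
  x = 0: RHS = 1, y in [1, 16]  -> 2 point(s)
  x = 2: RHS = 0, y in [0]  -> 1 point(s)
  x = 4: RHS = 13, y in [8, 9]  -> 2 point(s)
  x = 7: RHS = 15, y in [7, 10]  -> 2 point(s)
  x = 8: RHS = 1, y in [1, 16]  -> 2 point(s)
  x = 9: RHS = 1, y in [1, 16]  -> 2 point(s)
  x = 10: RHS = 4, y in [2, 15]  -> 2 point(s)
  x = 11: RHS = 16, y in [4, 13]  -> 2 point(s)
  x = 12: RHS = 9, y in [3, 14]  -> 2 point(s)
  x = 14: RHS = 13, y in [8, 9]  -> 2 point(s)
  x = 15: RHS = 2, y in [6, 11]  -> 2 point(s)
  x = 16: RHS = 13, y in [8, 9]  -> 2 point(s)
Affine points: 23. Add the point at infinity: total = 24.

#E(F_17) = 24


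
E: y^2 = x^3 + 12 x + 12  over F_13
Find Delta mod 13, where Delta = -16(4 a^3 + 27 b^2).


4 a^3 + 27 b^2 = 4*12^3 + 27*12^2 = 6912 + 3888 = 10800
Delta = -16 * (10800) = -172800
Delta mod 13 = 9

Delta = 9 (mod 13)


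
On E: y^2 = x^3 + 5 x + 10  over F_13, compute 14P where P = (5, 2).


k = 14 = 1110_2 (binary, LSB first: 0111)
Double-and-add from P = (5, 2):
  bit 0 = 0: acc unchanged = O
  bit 1 = 1: acc = O + (0, 7) = (0, 7)
  bit 2 = 1: acc = (0, 7) + (12, 11) = (4, 9)
  bit 3 = 1: acc = (4, 9) + (6, 3) = (12, 2)

14P = (12, 2)


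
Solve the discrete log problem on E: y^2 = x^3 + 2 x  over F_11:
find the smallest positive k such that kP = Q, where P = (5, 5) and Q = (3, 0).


Enumerate multiples of P until we hit Q = (3, 0):
  1P = (5, 5)
  2P = (1, 6)
  3P = (3, 0)
Match found at i = 3.

k = 3


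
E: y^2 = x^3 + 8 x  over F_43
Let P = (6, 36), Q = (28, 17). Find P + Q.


P != Q, so use the chord formula.
s = (y2 - y1) / (x2 - x1) = (24) / (22) mod 43 = 5
x3 = s^2 - x1 - x2 mod 43 = 5^2 - 6 - 28 = 34
y3 = s (x1 - x3) - y1 mod 43 = 5 * (6 - 34) - 36 = 39

P + Q = (34, 39)


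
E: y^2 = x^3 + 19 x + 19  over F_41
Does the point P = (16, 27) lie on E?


Check whether y^2 = x^3 + 19 x + 19 (mod 41) for (x, y) = (16, 27).
LHS: y^2 = 27^2 mod 41 = 32
RHS: x^3 + 19 x + 19 = 16^3 + 19*16 + 19 mod 41 = 32
LHS = RHS

Yes, on the curve


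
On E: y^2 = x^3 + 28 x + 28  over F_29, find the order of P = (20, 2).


Compute successive multiples of P until we hit O:
  1P = (20, 2)
  2P = (17, 20)
  3P = (28, 17)
  4P = (4, 28)
  5P = (9, 20)
  6P = (1, 17)
  7P = (3, 9)
  8P = (15, 13)
  ... (continuing to 37P)
  37P = O

ord(P) = 37


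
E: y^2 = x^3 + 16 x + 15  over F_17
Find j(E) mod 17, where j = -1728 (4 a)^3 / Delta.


Delta = -16(4 a^3 + 27 b^2) mod 17 = 2
-1728 * (4 a)^3 = -1728 * (4*16)^3 mod 17 = 7
j = 7 * 2^(-1) mod 17 = 12

j = 12 (mod 17)


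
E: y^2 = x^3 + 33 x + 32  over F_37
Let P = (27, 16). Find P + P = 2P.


Doubling: s = (3 x1^2 + a) / (2 y1)
s = (3*27^2 + 33) / (2*16) mod 37 = 0
x3 = s^2 - 2 x1 mod 37 = 0^2 - 2*27 = 20
y3 = s (x1 - x3) - y1 mod 37 = 0 * (27 - 20) - 16 = 21

2P = (20, 21)


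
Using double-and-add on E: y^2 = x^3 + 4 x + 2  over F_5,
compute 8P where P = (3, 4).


k = 8 = 1000_2 (binary, LSB first: 0001)
Double-and-add from P = (3, 4):
  bit 0 = 0: acc unchanged = O
  bit 1 = 0: acc unchanged = O
  bit 2 = 0: acc unchanged = O
  bit 3 = 1: acc = O + (3, 1) = (3, 1)

8P = (3, 1)


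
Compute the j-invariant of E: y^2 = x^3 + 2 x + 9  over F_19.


Delta = -16(4 a^3 + 27 b^2) mod 19 = 7
-1728 * (4 a)^3 = -1728 * (4*2)^3 mod 19 = 18
j = 18 * 7^(-1) mod 19 = 8

j = 8 (mod 19)


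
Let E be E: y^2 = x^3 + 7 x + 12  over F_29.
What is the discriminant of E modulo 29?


4 a^3 + 27 b^2 = 4*7^3 + 27*12^2 = 1372 + 3888 = 5260
Delta = -16 * (5260) = -84160
Delta mod 29 = 27

Delta = 27 (mod 29)


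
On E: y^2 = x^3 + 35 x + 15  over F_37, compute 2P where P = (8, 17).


Doubling: s = (3 x1^2 + a) / (2 y1)
s = (3*8^2 + 35) / (2*17) mod 37 = 23
x3 = s^2 - 2 x1 mod 37 = 23^2 - 2*8 = 32
y3 = s (x1 - x3) - y1 mod 37 = 23 * (8 - 32) - 17 = 23

2P = (32, 23)


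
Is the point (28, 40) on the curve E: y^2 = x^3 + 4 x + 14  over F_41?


Check whether y^2 = x^3 + 4 x + 14 (mod 41) for (x, y) = (28, 40).
LHS: y^2 = 40^2 mod 41 = 1
RHS: x^3 + 4 x + 14 = 28^3 + 4*28 + 14 mod 41 = 20
LHS != RHS

No, not on the curve


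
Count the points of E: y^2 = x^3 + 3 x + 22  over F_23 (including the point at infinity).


For each x in F_23, count y with y^2 = x^3 + 3 x + 22 mod 23:
  x = 1: RHS = 3, y in [7, 16]  -> 2 point(s)
  x = 2: RHS = 13, y in [6, 17]  -> 2 point(s)
  x = 3: RHS = 12, y in [9, 14]  -> 2 point(s)
  x = 4: RHS = 6, y in [11, 12]  -> 2 point(s)
  x = 5: RHS = 1, y in [1, 22]  -> 2 point(s)
  x = 6: RHS = 3, y in [7, 16]  -> 2 point(s)
  x = 7: RHS = 18, y in [8, 15]  -> 2 point(s)
  x = 8: RHS = 6, y in [11, 12]  -> 2 point(s)
  x = 11: RHS = 6, y in [11, 12]  -> 2 point(s)
  x = 13: RHS = 4, y in [2, 21]  -> 2 point(s)
  x = 14: RHS = 2, y in [5, 18]  -> 2 point(s)
  x = 16: RHS = 3, y in [7, 16]  -> 2 point(s)
  x = 17: RHS = 18, y in [8, 15]  -> 2 point(s)
  x = 20: RHS = 9, y in [3, 20]  -> 2 point(s)
  x = 21: RHS = 8, y in [10, 13]  -> 2 point(s)
  x = 22: RHS = 18, y in [8, 15]  -> 2 point(s)
Affine points: 32. Add the point at infinity: total = 33.

#E(F_23) = 33


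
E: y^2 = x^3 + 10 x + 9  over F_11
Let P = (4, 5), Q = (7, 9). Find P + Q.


P != Q, so use the chord formula.
s = (y2 - y1) / (x2 - x1) = (4) / (3) mod 11 = 5
x3 = s^2 - x1 - x2 mod 11 = 5^2 - 4 - 7 = 3
y3 = s (x1 - x3) - y1 mod 11 = 5 * (4 - 3) - 5 = 0

P + Q = (3, 0)


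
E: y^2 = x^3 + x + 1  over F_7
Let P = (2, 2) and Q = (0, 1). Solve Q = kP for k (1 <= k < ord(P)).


Enumerate multiples of P until we hit Q = (0, 1):
  1P = (2, 2)
  2P = (0, 1)
Match found at i = 2.

k = 2


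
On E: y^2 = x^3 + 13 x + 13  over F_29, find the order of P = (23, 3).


Compute successive multiples of P until we hit O:
  1P = (23, 3)
  2P = (28, 17)
  3P = (16, 5)
  4P = (25, 10)
  5P = (15, 25)
  6P = (4, 10)
  7P = (8, 22)
  8P = (21, 8)
  ... (continuing to 24P)
  24P = O

ord(P) = 24


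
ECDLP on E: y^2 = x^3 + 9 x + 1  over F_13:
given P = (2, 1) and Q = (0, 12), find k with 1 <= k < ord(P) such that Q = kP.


Enumerate multiples of P until we hit Q = (0, 12):
  1P = (2, 1)
  2P = (12, 11)
  3P = (0, 1)
  4P = (11, 12)
  5P = (10, 8)
  6P = (4, 7)
  7P = (3, 9)
  8P = (7, 11)
  9P = (8, 0)
  10P = (7, 2)
  11P = (3, 4)
  12P = (4, 6)
  13P = (10, 5)
  14P = (11, 1)
  15P = (0, 12)
Match found at i = 15.

k = 15


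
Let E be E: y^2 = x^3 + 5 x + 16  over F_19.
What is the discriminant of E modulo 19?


4 a^3 + 27 b^2 = 4*5^3 + 27*16^2 = 500 + 6912 = 7412
Delta = -16 * (7412) = -118592
Delta mod 19 = 6

Delta = 6 (mod 19)


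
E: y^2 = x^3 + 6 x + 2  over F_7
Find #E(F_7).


For each x in F_7, count y with y^2 = x^3 + 6 x + 2 mod 7:
  x = 0: RHS = 2, y in [3, 4]  -> 2 point(s)
  x = 1: RHS = 2, y in [3, 4]  -> 2 point(s)
  x = 2: RHS = 1, y in [1, 6]  -> 2 point(s)
  x = 6: RHS = 2, y in [3, 4]  -> 2 point(s)
Affine points: 8. Add the point at infinity: total = 9.

#E(F_7) = 9


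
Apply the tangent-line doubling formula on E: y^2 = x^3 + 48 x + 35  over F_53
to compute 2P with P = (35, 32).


Doubling: s = (3 x1^2 + a) / (2 y1)
s = (3*35^2 + 48) / (2*32) mod 53 = 6
x3 = s^2 - 2 x1 mod 53 = 6^2 - 2*35 = 19
y3 = s (x1 - x3) - y1 mod 53 = 6 * (35 - 19) - 32 = 11

2P = (19, 11)


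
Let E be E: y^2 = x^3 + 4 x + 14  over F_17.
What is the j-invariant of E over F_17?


Delta = -16(4 a^3 + 27 b^2) mod 17 = 6
-1728 * (4 a)^3 = -1728 * (4*4)^3 mod 17 = 11
j = 11 * 6^(-1) mod 17 = 16

j = 16 (mod 17)


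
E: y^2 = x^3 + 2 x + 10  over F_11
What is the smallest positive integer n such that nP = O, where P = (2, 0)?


Compute successive multiples of P until we hit O:
  1P = (2, 0)
  2P = O

ord(P) = 2


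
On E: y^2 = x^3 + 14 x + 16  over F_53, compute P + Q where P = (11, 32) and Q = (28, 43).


P != Q, so use the chord formula.
s = (y2 - y1) / (x2 - x1) = (11) / (17) mod 53 = 10
x3 = s^2 - x1 - x2 mod 53 = 10^2 - 11 - 28 = 8
y3 = s (x1 - x3) - y1 mod 53 = 10 * (11 - 8) - 32 = 51

P + Q = (8, 51)


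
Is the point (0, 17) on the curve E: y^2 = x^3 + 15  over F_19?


Check whether y^2 = x^3 + 0 x + 15 (mod 19) for (x, y) = (0, 17).
LHS: y^2 = 17^2 mod 19 = 4
RHS: x^3 + 0 x + 15 = 0^3 + 0*0 + 15 mod 19 = 15
LHS != RHS

No, not on the curve


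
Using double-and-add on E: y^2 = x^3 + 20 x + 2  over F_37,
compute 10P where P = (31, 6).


k = 10 = 1010_2 (binary, LSB first: 0101)
Double-and-add from P = (31, 6):
  bit 0 = 0: acc unchanged = O
  bit 1 = 1: acc = O + (23, 30) = (23, 30)
  bit 2 = 0: acc unchanged = (23, 30)
  bit 3 = 1: acc = (23, 30) + (20, 22) = (34, 27)

10P = (34, 27)


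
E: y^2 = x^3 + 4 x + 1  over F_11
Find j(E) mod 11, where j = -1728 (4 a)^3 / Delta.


Delta = -16(4 a^3 + 27 b^2) mod 11 = 4
-1728 * (4 a)^3 = -1728 * (4*4)^3 mod 11 = 7
j = 7 * 4^(-1) mod 11 = 10

j = 10 (mod 11)


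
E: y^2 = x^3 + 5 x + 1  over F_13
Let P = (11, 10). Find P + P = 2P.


Doubling: s = (3 x1^2 + a) / (2 y1)
s = (3*11^2 + 5) / (2*10) mod 13 = 8
x3 = s^2 - 2 x1 mod 13 = 8^2 - 2*11 = 3
y3 = s (x1 - x3) - y1 mod 13 = 8 * (11 - 3) - 10 = 2

2P = (3, 2)


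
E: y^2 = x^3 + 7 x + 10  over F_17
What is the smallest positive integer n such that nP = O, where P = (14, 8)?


Compute successive multiples of P until we hit O:
  1P = (14, 8)
  2P = (6, 9)
  3P = (1, 1)
  4P = (4, 0)
  5P = (1, 16)
  6P = (6, 8)
  7P = (14, 9)
  8P = O

ord(P) = 8


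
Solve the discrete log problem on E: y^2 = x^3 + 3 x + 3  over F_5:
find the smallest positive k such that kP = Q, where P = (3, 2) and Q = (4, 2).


Enumerate multiples of P until we hit Q = (4, 2):
  1P = (3, 2)
  2P = (4, 3)
  3P = (4, 2)
Match found at i = 3.

k = 3


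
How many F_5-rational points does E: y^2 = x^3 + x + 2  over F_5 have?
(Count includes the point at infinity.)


For each x in F_5, count y with y^2 = x^3 + 1 x + 2 mod 5:
  x = 1: RHS = 4, y in [2, 3]  -> 2 point(s)
  x = 4: RHS = 0, y in [0]  -> 1 point(s)
Affine points: 3. Add the point at infinity: total = 4.

#E(F_5) = 4


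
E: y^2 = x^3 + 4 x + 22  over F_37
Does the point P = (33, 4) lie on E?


Check whether y^2 = x^3 + 4 x + 22 (mod 37) for (x, y) = (33, 4).
LHS: y^2 = 4^2 mod 37 = 16
RHS: x^3 + 4 x + 22 = 33^3 + 4*33 + 22 mod 37 = 16
LHS = RHS

Yes, on the curve


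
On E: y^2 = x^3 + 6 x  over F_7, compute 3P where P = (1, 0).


k = 3 = 11_2 (binary, LSB first: 11)
Double-and-add from P = (1, 0):
  bit 0 = 1: acc = O + (1, 0) = (1, 0)
  bit 1 = 1: acc = (1, 0) + O = (1, 0)

3P = (1, 0)


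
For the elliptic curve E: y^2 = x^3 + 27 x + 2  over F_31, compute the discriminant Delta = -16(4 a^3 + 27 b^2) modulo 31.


4 a^3 + 27 b^2 = 4*27^3 + 27*2^2 = 78732 + 108 = 78840
Delta = -16 * (78840) = -1261440
Delta mod 31 = 12

Delta = 12 (mod 31)


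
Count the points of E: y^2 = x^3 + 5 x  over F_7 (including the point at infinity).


For each x in F_7, count y with y^2 = x^3 + 5 x + 0 mod 7:
  x = 0: RHS = 0, y in [0]  -> 1 point(s)
  x = 2: RHS = 4, y in [2, 5]  -> 2 point(s)
  x = 3: RHS = 0, y in [0]  -> 1 point(s)
  x = 4: RHS = 0, y in [0]  -> 1 point(s)
  x = 6: RHS = 1, y in [1, 6]  -> 2 point(s)
Affine points: 7. Add the point at infinity: total = 8.

#E(F_7) = 8


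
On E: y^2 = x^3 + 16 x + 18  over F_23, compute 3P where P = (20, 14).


k = 3 = 11_2 (binary, LSB first: 11)
Double-and-add from P = (20, 14):
  bit 0 = 1: acc = O + (20, 14) = (20, 14)
  bit 1 = 1: acc = (20, 14) + (22, 1) = (6, 10)

3P = (6, 10)


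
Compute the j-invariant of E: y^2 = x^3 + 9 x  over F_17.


Delta = -16(4 a^3 + 27 b^2) mod 17 = 9
-1728 * (4 a)^3 = -1728 * (4*9)^3 mod 17 = 14
j = 14 * 9^(-1) mod 17 = 11

j = 11 (mod 17)


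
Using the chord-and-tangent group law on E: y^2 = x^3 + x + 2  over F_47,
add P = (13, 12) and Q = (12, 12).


P != Q, so use the chord formula.
s = (y2 - y1) / (x2 - x1) = (0) / (46) mod 47 = 0
x3 = s^2 - x1 - x2 mod 47 = 0^2 - 13 - 12 = 22
y3 = s (x1 - x3) - y1 mod 47 = 0 * (13 - 22) - 12 = 35

P + Q = (22, 35)


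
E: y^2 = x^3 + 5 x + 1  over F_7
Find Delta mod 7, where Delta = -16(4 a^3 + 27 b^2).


4 a^3 + 27 b^2 = 4*5^3 + 27*1^2 = 500 + 27 = 527
Delta = -16 * (527) = -8432
Delta mod 7 = 3

Delta = 3 (mod 7)


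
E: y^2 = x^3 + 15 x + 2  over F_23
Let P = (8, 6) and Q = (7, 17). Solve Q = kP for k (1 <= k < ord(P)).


Enumerate multiples of P until we hit Q = (7, 17):
  1P = (8, 6)
  2P = (7, 17)
Match found at i = 2.

k = 2


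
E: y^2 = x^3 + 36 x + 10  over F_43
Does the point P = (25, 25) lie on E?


Check whether y^2 = x^3 + 36 x + 10 (mod 43) for (x, y) = (25, 25).
LHS: y^2 = 25^2 mod 43 = 23
RHS: x^3 + 36 x + 10 = 25^3 + 36*25 + 10 mod 43 = 23
LHS = RHS

Yes, on the curve


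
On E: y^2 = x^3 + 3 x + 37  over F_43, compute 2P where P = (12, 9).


Doubling: s = (3 x1^2 + a) / (2 y1)
s = (3*12^2 + 3) / (2*9) mod 43 = 17
x3 = s^2 - 2 x1 mod 43 = 17^2 - 2*12 = 7
y3 = s (x1 - x3) - y1 mod 43 = 17 * (12 - 7) - 9 = 33

2P = (7, 33)


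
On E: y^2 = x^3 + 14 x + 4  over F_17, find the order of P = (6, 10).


Compute successive multiples of P until we hit O:
  1P = (6, 10)
  2P = (6, 7)
  3P = O

ord(P) = 3


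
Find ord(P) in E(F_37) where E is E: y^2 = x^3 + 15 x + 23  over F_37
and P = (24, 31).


Compute successive multiples of P until we hit O:
  1P = (24, 31)
  2P = (22, 30)
  3P = (19, 27)
  4P = (5, 36)
  5P = (34, 32)
  6P = (26, 28)
  7P = (17, 14)
  8P = (17, 23)
  ... (continuing to 15P)
  15P = O

ord(P) = 15


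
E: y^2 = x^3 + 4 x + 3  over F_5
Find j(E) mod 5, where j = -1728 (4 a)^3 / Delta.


Delta = -16(4 a^3 + 27 b^2) mod 5 = 1
-1728 * (4 a)^3 = -1728 * (4*4)^3 mod 5 = 2
j = 2 * 1^(-1) mod 5 = 2

j = 2 (mod 5)


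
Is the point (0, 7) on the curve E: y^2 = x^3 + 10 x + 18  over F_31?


Check whether y^2 = x^3 + 10 x + 18 (mod 31) for (x, y) = (0, 7).
LHS: y^2 = 7^2 mod 31 = 18
RHS: x^3 + 10 x + 18 = 0^3 + 10*0 + 18 mod 31 = 18
LHS = RHS

Yes, on the curve


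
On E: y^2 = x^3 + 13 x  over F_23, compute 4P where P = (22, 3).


k = 4 = 100_2 (binary, LSB first: 001)
Double-and-add from P = (22, 3):
  bit 0 = 0: acc unchanged = O
  bit 1 = 0: acc unchanged = O
  bit 2 = 1: acc = O + (8, 8) = (8, 8)

4P = (8, 8)


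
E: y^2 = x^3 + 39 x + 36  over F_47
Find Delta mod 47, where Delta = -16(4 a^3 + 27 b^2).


4 a^3 + 27 b^2 = 4*39^3 + 27*36^2 = 237276 + 34992 = 272268
Delta = -16 * (272268) = -4356288
Delta mod 47 = 1

Delta = 1 (mod 47)


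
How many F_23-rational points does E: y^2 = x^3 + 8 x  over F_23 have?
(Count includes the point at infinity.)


For each x in F_23, count y with y^2 = x^3 + 8 x + 0 mod 23:
  x = 0: RHS = 0, y in [0]  -> 1 point(s)
  x = 1: RHS = 9, y in [3, 20]  -> 2 point(s)
  x = 2: RHS = 1, y in [1, 22]  -> 2 point(s)
  x = 4: RHS = 4, y in [2, 21]  -> 2 point(s)
  x = 5: RHS = 4, y in [2, 21]  -> 2 point(s)
  x = 7: RHS = 8, y in [10, 13]  -> 2 point(s)
  x = 8: RHS = 1, y in [1, 22]  -> 2 point(s)
  x = 11: RHS = 16, y in [4, 19]  -> 2 point(s)
  x = 13: RHS = 1, y in [1, 22]  -> 2 point(s)
  x = 14: RHS = 4, y in [2, 21]  -> 2 point(s)
  x = 17: RHS = 12, y in [9, 14]  -> 2 point(s)
  x = 20: RHS = 18, y in [8, 15]  -> 2 point(s)
Affine points: 23. Add the point at infinity: total = 24.

#E(F_23) = 24
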